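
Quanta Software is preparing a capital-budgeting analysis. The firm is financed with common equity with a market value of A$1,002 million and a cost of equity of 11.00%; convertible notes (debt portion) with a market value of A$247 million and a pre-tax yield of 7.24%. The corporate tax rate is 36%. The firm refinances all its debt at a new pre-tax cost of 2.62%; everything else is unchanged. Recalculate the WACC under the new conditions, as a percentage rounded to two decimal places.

After the change:
Total capital V = 1002 + 247 = 1249.
Equity: weight = 1002/1249 = 0.8022; cost = 11%.
Convertible notes (debt portion): weight = 247/1249 = 0.1978; after-tax cost = 2.62% × (1 − 36%) = 1.6768%.
WACC = 0.8022 × 11.0000% + 0.1978 × 1.6768% = 9.1563%.

9.16%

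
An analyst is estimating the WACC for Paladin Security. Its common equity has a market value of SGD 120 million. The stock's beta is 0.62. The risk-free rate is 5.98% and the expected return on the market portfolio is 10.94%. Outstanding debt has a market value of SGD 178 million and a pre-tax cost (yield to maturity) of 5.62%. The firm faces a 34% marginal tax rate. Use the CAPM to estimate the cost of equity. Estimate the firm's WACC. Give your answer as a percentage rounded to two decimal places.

5.86%

Market risk premium = 10.94% − 5.98% = 4.96%.
Cost of equity via CAPM: Re = 5.98% + 0.62 × 4.96% = 9.0552%.
Total capital V = 120 + 178 = 298.
Equity: weight = 120/298 = 0.4027; cost = 9.0552%.
Debt: weight = 178/298 = 0.5973; after-tax cost = 5.62% × (1 − 34%) = 3.7092%.
WACC = 0.4027 × 9.0552% + 0.5973 × 3.7092% = 5.8620%.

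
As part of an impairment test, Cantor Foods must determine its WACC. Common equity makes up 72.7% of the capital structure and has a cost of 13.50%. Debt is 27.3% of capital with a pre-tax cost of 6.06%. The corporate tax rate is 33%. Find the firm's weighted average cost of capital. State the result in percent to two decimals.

After-tax cost of debt = 6.06% × (1 − 33%) = 4.0602%.
WACC = 0.727 × 13.5000% + 0.273 × 4.0602% = 10.9229%.

10.92%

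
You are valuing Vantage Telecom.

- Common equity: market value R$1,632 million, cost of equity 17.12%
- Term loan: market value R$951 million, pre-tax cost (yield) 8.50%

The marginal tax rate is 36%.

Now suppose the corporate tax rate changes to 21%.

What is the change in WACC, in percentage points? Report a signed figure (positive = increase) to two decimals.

+0.47 pp

Current WACC:
Total capital V = 1632 + 951 = 2583.
Equity: weight = 1632/2583 = 0.6318; cost = 17.12%.
Term loan: weight = 951/2583 = 0.3682; after-tax cost = 8.5% × (1 − 36%) = 5.4400%.
WACC = 0.6318 × 17.1200% + 0.3682 × 5.4400% = 12.8197%.
After the change:
Total capital V = 1632 + 951 = 2583.
Equity: weight = 1632/2583 = 0.6318; cost = 17.12%.
Term loan: weight = 951/2583 = 0.3682; after-tax cost = 8.5% × (1 − 21%) = 6.7150%.
WACC = 0.6318 × 17.1200% + 0.3682 × 6.7150% = 13.2891%.
Change in WACC = 13.2891% − 12.8197% = 0.4694 pp.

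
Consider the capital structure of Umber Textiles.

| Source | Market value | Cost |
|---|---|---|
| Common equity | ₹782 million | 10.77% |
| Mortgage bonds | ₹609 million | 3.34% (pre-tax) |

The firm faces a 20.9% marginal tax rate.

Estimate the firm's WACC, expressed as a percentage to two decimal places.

Total capital V = 782 + 609 = 1391.
Equity: weight = 782/1391 = 0.5622; cost = 10.77%.
Mortgage bonds: weight = 609/1391 = 0.4378; after-tax cost = 3.34% × (1 − 20.9%) = 2.6419%.
WACC = 0.5622 × 10.7700% + 0.4378 × 2.6419% = 7.2114%.

7.21%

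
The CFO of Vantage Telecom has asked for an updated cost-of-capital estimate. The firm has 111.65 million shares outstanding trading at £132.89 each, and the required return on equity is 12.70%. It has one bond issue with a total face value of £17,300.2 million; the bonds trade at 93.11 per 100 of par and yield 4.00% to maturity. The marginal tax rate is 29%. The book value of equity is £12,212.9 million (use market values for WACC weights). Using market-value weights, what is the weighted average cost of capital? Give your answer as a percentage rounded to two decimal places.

Market value of equity E = 132.89 × 111.65m = 14837.1685m. Market value of debt D = 17300.2m × 93.11/100 = 16108.21622m.
Total capital V = 14837.1685 + 16108.21622 = 30945.38472.
Equity: weight = 14837.1685/30945.38472 = 0.4795; cost = 12.7%.
Bonds outstanding: weight = 16108.21622/30945.38472 = 0.5205; after-tax cost = 4% × (1 − 29%) = 2.8400%.
WACC = 0.4795 × 12.7000% + 0.5205 × 2.8400% = 7.5675%.

7.57%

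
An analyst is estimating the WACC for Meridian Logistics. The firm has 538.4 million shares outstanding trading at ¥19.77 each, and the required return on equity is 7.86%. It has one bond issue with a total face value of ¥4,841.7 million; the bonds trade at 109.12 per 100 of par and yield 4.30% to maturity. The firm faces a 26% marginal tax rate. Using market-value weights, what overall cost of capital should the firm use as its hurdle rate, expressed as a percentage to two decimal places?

6.31%

Market value of equity E = 19.77 × 538.4m = 10644.168m. Market value of debt D = 4841.7m × 109.12/100 = 5283.26304m.
Total capital V = 10644.168 + 5283.26304 = 15927.43104.
Equity: weight = 10644.168/15927.43104 = 0.6683; cost = 7.86%.
Bonds outstanding: weight = 5283.26304/15927.43104 = 0.3317; after-tax cost = 4.3% × (1 − 26%) = 3.1820%.
WACC = 0.6683 × 7.8600% + 0.3317 × 3.1820% = 6.3083%.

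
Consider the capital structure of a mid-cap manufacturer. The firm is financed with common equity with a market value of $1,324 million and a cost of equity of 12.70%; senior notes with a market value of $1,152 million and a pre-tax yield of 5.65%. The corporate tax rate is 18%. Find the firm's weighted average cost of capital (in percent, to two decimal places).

Total capital V = 1324 + 1152 = 2476.
Equity: weight = 1324/2476 = 0.5347; cost = 12.7%.
Senior notes: weight = 1152/2476 = 0.4653; after-tax cost = 5.65% × (1 − 18%) = 4.6330%.
WACC = 0.5347 × 12.7000% + 0.4653 × 4.6330% = 8.9467%.

8.95%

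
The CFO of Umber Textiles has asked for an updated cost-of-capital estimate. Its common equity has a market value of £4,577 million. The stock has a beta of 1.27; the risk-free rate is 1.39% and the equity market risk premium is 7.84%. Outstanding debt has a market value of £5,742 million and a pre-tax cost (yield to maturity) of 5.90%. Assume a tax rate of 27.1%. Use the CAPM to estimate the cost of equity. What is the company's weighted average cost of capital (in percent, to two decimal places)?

Cost of equity via CAPM: Re = 1.39% + 1.27 × 7.84% = 11.3468%.
Total capital V = 4577 + 5742 = 10319.
Equity: weight = 4577/10319 = 0.4436; cost = 11.3468%.
Debt: weight = 5742/10319 = 0.5564; after-tax cost = 5.9% × (1 − 27.1%) = 4.3011%.
WACC = 0.4436 × 11.3468% + 0.5564 × 4.3011% = 7.4262%.

7.43%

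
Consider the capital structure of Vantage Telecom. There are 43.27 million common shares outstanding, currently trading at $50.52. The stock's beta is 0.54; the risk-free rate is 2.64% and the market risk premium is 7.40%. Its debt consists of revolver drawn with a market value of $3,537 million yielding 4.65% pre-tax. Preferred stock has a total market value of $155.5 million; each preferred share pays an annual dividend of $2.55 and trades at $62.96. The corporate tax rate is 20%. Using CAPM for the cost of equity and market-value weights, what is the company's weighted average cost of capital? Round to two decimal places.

Cost of equity via CAPM: Re = 2.64% + 0.54 × 7.4% = 6.6360%.
Cost of preferred: Rp = 2.55 / 62.96 = 4.0502%.
Market value of equity E = 50.52 × 43.27m = 2186.0004m.
Total capital V = 2186.0004 + 155.5 + 3537 = 5878.5004.
Equity: weight = 2186.0004/5878.5004 = 0.3719; cost = 6.636%.
Preferred: weight = 155.5/5878.5004 = 0.0265; cost = 4.0502%.
Revolver drawn: weight = 3537/5878.5004 = 0.6017; after-tax cost = 4.65% × (1 − 20%) = 3.7200%.
WACC = 0.3719 × 6.6360% + 0.0265 × 4.0502% + 0.6017 × 3.7200% = 4.8131%.

4.81%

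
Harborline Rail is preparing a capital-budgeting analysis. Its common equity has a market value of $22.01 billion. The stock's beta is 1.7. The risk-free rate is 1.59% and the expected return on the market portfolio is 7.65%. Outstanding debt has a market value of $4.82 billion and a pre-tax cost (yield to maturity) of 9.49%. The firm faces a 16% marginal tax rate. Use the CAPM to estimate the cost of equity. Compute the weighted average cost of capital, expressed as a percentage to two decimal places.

Market risk premium = 7.65% − 1.59% = 6.06%.
Cost of equity via CAPM: Re = 1.59% + 1.7 × 6.06% = 11.8920%.
Total capital V = 22.01 + 4.82 = 26.83.
Equity: weight = 22.01/26.83 = 0.8204; cost = 11.892%.
Debt: weight = 4.82/26.83 = 0.1796; after-tax cost = 9.49% × (1 − 16%) = 7.9716%.
WACC = 0.8204 × 11.8920% + 0.1796 × 7.9716% = 11.1877%.

11.19%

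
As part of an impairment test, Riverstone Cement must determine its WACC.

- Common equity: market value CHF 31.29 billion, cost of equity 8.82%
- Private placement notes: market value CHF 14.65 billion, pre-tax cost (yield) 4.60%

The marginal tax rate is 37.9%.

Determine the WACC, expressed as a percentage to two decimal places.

6.92%

Total capital V = 31.29 + 14.65 = 45.94.
Equity: weight = 31.29/45.94 = 0.6811; cost = 8.82%.
Private placement notes: weight = 14.65/45.94 = 0.3189; after-tax cost = 4.6% × (1 − 37.9%) = 2.8566%.
WACC = 0.6811 × 8.8200% + 0.3189 × 2.8566% = 6.9183%.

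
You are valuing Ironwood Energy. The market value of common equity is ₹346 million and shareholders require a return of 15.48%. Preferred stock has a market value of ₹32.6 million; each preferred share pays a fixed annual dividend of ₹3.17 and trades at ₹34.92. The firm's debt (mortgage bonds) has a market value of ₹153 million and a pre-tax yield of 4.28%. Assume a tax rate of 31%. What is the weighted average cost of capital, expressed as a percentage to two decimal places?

11.48%

Cost of preferred: Rp = 3.17 / 34.92 = 9.0779%.
Total capital V = 346 + 32.6 + 153 = 531.6.
Equity: weight = 346/531.6 = 0.6509; cost = 15.48%.
Preferred: weight = 32.6/531.6 = 0.0613; cost = 9.0779%.
Mortgage bonds: weight = 153/531.6 = 0.2878; after-tax cost = 4.28% × (1 − 31%) = 2.9532%.
WACC = 0.6509 × 15.4800% + 0.0613 × 9.0779% + 0.2878 × 2.9532% = 11.4821%.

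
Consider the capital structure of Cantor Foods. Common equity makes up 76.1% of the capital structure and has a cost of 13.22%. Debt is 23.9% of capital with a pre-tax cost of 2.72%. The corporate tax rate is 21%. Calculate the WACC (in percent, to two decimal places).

10.57%

After-tax cost of debt = 2.72% × (1 − 21%) = 2.1488%.
WACC = 0.761 × 13.2200% + 0.239 × 2.1488% = 10.5740%.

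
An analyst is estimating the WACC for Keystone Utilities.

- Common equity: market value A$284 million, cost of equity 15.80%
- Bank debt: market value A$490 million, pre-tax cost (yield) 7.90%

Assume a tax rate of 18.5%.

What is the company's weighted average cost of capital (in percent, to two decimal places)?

Total capital V = 284 + 490 = 774.
Equity: weight = 284/774 = 0.3669; cost = 15.8%.
Bank debt: weight = 490/774 = 0.6331; after-tax cost = 7.9% × (1 − 18.5%) = 6.4385%.
WACC = 0.3669 × 15.8000% + 0.6331 × 6.4385% = 9.8735%.

9.87%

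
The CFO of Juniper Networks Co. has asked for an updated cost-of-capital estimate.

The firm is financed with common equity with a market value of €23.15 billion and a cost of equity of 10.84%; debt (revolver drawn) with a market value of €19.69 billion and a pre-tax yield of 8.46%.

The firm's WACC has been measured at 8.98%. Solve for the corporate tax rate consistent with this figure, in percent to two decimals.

19.70%

Total capital V = 23.15 + 19.69 = 42.84.
Equity weight = 23.15/42.84 = 0.5404.
Revolver drawn weight = 19.69/42.84 = 0.4596.
Equity contribution = 0.5404 × 10.84% = 5.8577%.
Debt contribution must be 8.98% − 5.8577% = 3.1223%.
0.4596 × 8.46% × (1 − T) = 3.1223%  ⇒  (1 − T) = 0.8030.
T = 19.7027%.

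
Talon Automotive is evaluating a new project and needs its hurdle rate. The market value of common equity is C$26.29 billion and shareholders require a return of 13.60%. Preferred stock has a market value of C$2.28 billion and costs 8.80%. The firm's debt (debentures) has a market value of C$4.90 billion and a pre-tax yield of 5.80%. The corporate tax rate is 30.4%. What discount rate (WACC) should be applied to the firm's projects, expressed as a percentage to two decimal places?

Total capital V = 26.29 + 2.28 + 4.9 = 33.47.
Equity: weight = 26.29/33.47 = 0.7855; cost = 13.6%.
Preferred: weight = 2.28/33.47 = 0.0681; cost = 8.8%.
Debentures: weight = 4.9/33.47 = 0.1464; after-tax cost = 5.8% × (1 − 30.4%) = 4.0368%.
WACC = 0.7855 × 13.6000% + 0.0681 × 8.8000% + 0.1464 × 4.0368% = 11.8730%.

11.87%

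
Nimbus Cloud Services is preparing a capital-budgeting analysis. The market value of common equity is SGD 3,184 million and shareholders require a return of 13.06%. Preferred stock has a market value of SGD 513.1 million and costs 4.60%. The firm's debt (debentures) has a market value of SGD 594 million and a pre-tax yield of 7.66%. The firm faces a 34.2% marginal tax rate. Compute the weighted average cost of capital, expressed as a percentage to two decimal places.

Total capital V = 3184 + 513.1 + 594 = 4291.1.
Equity: weight = 3184/4291.1 = 0.7420; cost = 13.06%.
Preferred: weight = 513.1/4291.1 = 0.1196; cost = 4.6%.
Debentures: weight = 594/4291.1 = 0.1384; after-tax cost = 7.66% × (1 − 34.2%) = 5.0403%.
WACC = 0.7420 × 13.0600% + 0.1196 × 4.6000% + 0.1384 × 5.0403% = 10.9383%.

10.94%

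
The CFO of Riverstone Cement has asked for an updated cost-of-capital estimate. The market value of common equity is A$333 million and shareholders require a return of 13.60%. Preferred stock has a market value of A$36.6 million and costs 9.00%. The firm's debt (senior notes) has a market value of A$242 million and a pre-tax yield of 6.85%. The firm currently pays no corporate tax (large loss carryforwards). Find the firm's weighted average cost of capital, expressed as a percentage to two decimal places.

10.65%

Total capital V = 333 + 36.6 + 242 = 611.6.
Equity: weight = 333/611.6 = 0.5445; cost = 13.6%.
Preferred: weight = 36.6/611.6 = 0.0598; cost = 9%.
Senior notes: weight = 242/611.6 = 0.3957; after-tax cost = 6.85% × (1 − 0%) = 6.8500%.
WACC = 0.5445 × 13.6000% + 0.0598 × 9.0000% + 0.3957 × 6.8500% = 10.6539%.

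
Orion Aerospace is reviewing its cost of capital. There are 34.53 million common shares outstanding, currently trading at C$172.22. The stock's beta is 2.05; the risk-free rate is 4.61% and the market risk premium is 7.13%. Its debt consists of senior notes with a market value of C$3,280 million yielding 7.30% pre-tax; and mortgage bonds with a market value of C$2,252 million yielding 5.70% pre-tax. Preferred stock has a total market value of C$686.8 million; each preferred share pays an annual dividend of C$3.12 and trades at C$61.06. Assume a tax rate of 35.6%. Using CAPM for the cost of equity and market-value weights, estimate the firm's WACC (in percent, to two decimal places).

Cost of equity via CAPM: Re = 4.61% + 2.05 × 7.13% = 19.2265%.
Cost of preferred: Rp = 3.12 / 61.06 = 5.1097%.
Market value of equity E = 172.22 × 34.53m = 5946.7566m.
Total capital V = 5946.7566 + 686.8 + 3280 + 2252 = 12165.5566.
Equity: weight = 5946.7566/12165.5566 = 0.4888; cost = 19.2265%.
Preferred: weight = 686.8/12165.5566 = 0.0565; cost = 5.1097%.
Senior notes: weight = 3280/12165.5566 = 0.2696; after-tax cost = 7.3% × (1 − 35.6%) = 4.7012%.
Mortgage bonds: weight = 2252/12165.5566 = 0.1851; after-tax cost = 5.7% × (1 − 35.6%) = 3.6708%.
WACC = 0.4888 × 19.2265% + 0.0565 × 5.1097% + 0.2696 × 4.7012% + 0.1851 × 3.6708% = 11.6338%.

11.63%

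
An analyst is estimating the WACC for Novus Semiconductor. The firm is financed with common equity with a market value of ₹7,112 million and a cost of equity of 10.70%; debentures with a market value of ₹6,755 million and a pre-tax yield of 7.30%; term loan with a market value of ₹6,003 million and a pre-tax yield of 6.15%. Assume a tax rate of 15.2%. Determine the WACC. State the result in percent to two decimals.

7.51%

Total capital V = 7112 + 6755 + 6003 = 19870.
Equity: weight = 7112/19870 = 0.3579; cost = 10.7%.
Debentures: weight = 6755/19870 = 0.3400; after-tax cost = 7.3% × (1 − 15.2%) = 6.1904%.
Term loan: weight = 6003/19870 = 0.3021; after-tax cost = 6.15% × (1 − 15.2%) = 5.2152%.
WACC = 0.3579 × 10.7000% + 0.3400 × 6.1904% + 0.3021 × 5.2152% = 7.5099%.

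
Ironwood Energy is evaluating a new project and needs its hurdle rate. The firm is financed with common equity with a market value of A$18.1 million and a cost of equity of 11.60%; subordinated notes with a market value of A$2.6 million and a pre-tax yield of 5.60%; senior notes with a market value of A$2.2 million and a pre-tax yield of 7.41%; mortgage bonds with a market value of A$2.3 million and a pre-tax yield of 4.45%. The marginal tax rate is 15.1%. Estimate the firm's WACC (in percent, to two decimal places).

9.72%

Total capital V = 18.1 + 2.6 + 2.2 + 2.3 = 25.2.
Equity: weight = 18.1/25.2 = 0.7183; cost = 11.6%.
Subordinated notes: weight = 2.6/25.2 = 0.1032; after-tax cost = 5.6% × (1 − 15.1%) = 4.7544%.
Senior notes: weight = 2.2/25.2 = 0.0873; after-tax cost = 7.41% × (1 − 15.1%) = 6.2911%.
Mortgage bonds: weight = 2.3/25.2 = 0.0913; after-tax cost = 4.45% × (1 − 15.1%) = 3.7780%.
WACC = 0.7183 × 11.6000% + 0.1032 × 4.7544% + 0.0873 × 6.2911% + 0.0913 × 3.7780% = 9.7163%.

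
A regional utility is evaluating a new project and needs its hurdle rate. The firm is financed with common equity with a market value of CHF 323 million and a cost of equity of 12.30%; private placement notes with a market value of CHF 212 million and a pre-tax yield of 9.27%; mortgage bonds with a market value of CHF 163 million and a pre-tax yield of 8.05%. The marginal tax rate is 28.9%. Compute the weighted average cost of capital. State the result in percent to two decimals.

9.03%

Total capital V = 323 + 212 + 163 = 698.
Equity: weight = 323/698 = 0.4628; cost = 12.3%.
Private placement notes: weight = 212/698 = 0.3037; after-tax cost = 9.27% × (1 − 28.9%) = 6.5910%.
Mortgage bonds: weight = 163/698 = 0.2335; after-tax cost = 8.05% × (1 − 28.9%) = 5.7236%.
WACC = 0.4628 × 12.3000% + 0.3037 × 6.5910% + 0.2335 × 5.7236% = 9.0303%.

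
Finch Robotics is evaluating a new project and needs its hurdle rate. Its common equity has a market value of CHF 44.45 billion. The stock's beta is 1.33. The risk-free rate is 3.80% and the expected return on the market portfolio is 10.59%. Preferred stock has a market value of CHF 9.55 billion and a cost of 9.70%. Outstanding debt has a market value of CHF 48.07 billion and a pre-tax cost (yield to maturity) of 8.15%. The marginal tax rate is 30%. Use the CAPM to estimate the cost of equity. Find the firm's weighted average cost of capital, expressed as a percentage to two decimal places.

Market risk premium = 10.59% − 3.8% = 6.79%.
Cost of equity via CAPM: Re = 3.8% + 1.33 × 6.79% = 12.8307%.
Total capital V = 44.45 + 9.55 + 48.07 = 102.07.
Equity: weight = 44.45/102.07 = 0.4355; cost = 12.8307%.
Preferred: weight = 9.55/102.07 = 0.0936; cost = 9.7%.
Debt: weight = 48.07/102.07 = 0.4710; after-tax cost = 8.15% × (1 − 30%) = 5.7050%.
WACC = 0.4355 × 12.8307% + 0.0936 × 9.7000% + 0.4710 × 5.7050% = 9.1819%.

9.18%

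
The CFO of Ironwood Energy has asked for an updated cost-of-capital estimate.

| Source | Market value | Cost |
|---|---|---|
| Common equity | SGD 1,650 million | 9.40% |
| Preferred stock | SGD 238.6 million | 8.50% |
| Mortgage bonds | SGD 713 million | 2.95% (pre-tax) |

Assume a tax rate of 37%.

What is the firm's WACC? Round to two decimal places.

7.25%

Total capital V = 1650 + 238.6 + 713 = 2601.6.
Equity: weight = 1650/2601.6 = 0.6342; cost = 9.4%.
Preferred: weight = 238.6/2601.6 = 0.0917; cost = 8.5%.
Mortgage bonds: weight = 713/2601.6 = 0.2741; after-tax cost = 2.95% × (1 − 37%) = 1.8585%.
WACC = 0.6342 × 9.4000% + 0.0917 × 8.5000% + 0.2741 × 1.8585% = 7.2506%.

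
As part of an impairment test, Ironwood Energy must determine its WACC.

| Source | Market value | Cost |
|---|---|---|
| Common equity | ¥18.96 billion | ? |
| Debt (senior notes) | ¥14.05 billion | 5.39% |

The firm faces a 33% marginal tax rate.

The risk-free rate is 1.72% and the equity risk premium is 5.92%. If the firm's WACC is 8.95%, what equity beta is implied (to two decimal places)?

1.89

Total capital V = 18.96 + 14.05 = 33.01.
Equity weight = 18.96/33.01 = 0.5744.
Senior notes weight = 14.05/33.01 = 0.4256.
Debt contribution = 0.4256 × 5.39% × (1 − 33%) = 1.5371%.
Required equity contribution = 8.95% − 1.5371% = 7.4129%  ⇒  Re = 12.9062%.
CAPM: 12.9062% = 1.72% + β × 5.92%  ⇒  β = 1.8896.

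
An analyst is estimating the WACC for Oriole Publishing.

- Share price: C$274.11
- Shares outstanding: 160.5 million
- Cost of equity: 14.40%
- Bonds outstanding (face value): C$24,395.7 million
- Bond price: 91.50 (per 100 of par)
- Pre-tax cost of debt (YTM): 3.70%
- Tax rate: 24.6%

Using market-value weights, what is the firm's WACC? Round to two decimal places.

Market value of equity E = 274.11 × 160.5m = 43994.655m. Market value of debt D = 24395.7m × 91.5/100 = 22322.0655m.
Total capital V = 43994.655 + 22322.0655 = 66316.7205.
Equity: weight = 43994.655/66316.7205 = 0.6634; cost = 14.4%.
Bonds outstanding: weight = 22322.0655/66316.7205 = 0.3366; after-tax cost = 3.7% × (1 − 24.6%) = 2.7898%.
WACC = 0.6634 × 14.4000% + 0.3366 × 2.7898% = 10.4920%.

10.49%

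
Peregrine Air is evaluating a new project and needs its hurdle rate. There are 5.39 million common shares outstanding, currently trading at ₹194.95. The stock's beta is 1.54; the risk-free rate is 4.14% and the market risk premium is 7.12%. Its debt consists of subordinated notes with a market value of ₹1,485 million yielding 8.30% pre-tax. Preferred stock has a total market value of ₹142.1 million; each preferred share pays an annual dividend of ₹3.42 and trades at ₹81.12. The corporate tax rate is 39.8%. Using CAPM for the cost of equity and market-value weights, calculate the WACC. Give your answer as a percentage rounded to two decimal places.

Cost of equity via CAPM: Re = 4.14% + 1.54 × 7.12% = 15.1048%.
Cost of preferred: Rp = 3.42 / 81.12 = 4.2160%.
Market value of equity E = 194.95 × 5.39m = 1050.7805m.
Total capital V = 1050.7805 + 142.1 + 1485 = 2677.8805.
Equity: weight = 1050.7805/2677.8805 = 0.3924; cost = 15.1048%.
Preferred: weight = 142.1/2677.8805 = 0.0531; cost = 4.216%.
Subordinated notes: weight = 1485/2677.8805 = 0.5545; after-tax cost = 8.3% × (1 − 39.8%) = 4.9966%.
WACC = 0.3924 × 15.1048% + 0.0531 × 4.2160% + 0.5545 × 4.9966% = 8.9216%.

8.92%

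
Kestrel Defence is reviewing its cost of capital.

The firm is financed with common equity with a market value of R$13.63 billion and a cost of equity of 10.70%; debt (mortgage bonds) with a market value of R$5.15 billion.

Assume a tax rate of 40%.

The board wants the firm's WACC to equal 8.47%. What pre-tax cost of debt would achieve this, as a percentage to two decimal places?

Total capital V = 13.63 + 5.15 = 18.78.
Equity weight = 13.63/18.78 = 0.7258.
Mortgage bonds weight = 5.15/18.78 = 0.2742.
Equity contribution = 0.7258 × 10.7% = 7.7658%.
Remaining for debt = 8.47% − 7.7658% = 0.7042%.
Rd × (1 − 40%) × 0.2742 = 0.7042%  ⇒  Rd = 4.2801%.

4.28%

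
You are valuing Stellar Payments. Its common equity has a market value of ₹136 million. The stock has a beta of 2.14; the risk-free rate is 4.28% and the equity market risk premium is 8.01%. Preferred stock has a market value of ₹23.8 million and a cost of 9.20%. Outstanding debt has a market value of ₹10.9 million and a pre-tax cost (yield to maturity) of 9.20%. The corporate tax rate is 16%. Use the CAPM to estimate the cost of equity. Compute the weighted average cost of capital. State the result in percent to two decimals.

Cost of equity via CAPM: Re = 4.28% + 2.14 × 8.01% = 21.4214%.
Total capital V = 136 + 23.8 + 10.9 = 170.7.
Equity: weight = 136/170.7 = 0.7967; cost = 21.4214%.
Preferred: weight = 23.8/170.7 = 0.1394; cost = 9.2%.
Debt: weight = 10.9/170.7 = 0.0639; after-tax cost = 9.2% × (1 − 16%) = 7.7280%.
WACC = 0.7967 × 21.4214% + 0.1394 × 9.2000% + 0.0639 × 7.7280% = 18.8430%.

18.84%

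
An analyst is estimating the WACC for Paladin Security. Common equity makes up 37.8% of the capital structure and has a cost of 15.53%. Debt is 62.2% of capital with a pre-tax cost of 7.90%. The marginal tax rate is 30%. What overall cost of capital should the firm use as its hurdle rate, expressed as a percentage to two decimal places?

After-tax cost of debt = 7.9% × (1 − 30%) = 5.5300%.
WACC = 0.378 × 15.5300% + 0.622 × 5.5300% = 9.3100%.

9.31%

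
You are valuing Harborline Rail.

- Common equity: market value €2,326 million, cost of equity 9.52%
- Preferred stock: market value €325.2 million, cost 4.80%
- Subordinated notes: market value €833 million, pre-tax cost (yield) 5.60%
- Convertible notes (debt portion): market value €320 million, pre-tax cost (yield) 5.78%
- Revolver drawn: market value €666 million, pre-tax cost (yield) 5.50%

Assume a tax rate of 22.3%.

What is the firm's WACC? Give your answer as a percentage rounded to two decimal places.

Total capital V = 2326 + 325.2 + 833 + 320 + 666 = 4470.2.
Equity: weight = 2326/4470.2 = 0.5203; cost = 9.52%.
Preferred: weight = 325.2/4470.2 = 0.0727; cost = 4.8%.
Subordinated notes: weight = 833/4470.2 = 0.1863; after-tax cost = 5.6% × (1 − 22.3%) = 4.3512%.
Convertible notes (debt portion): weight = 320/4470.2 = 0.0716; after-tax cost = 5.78% × (1 − 22.3%) = 4.4911%.
Revolver drawn: weight = 666/4470.2 = 0.1490; after-tax cost = 5.5% × (1 − 22.3%) = 4.2735%.
WACC = 0.5203 × 9.5200% + 0.0727 × 4.8000% + 0.1863 × 4.3512% + 0.0716 × 4.4911% + 0.1490 × 4.2735% = 7.0718%.

7.07%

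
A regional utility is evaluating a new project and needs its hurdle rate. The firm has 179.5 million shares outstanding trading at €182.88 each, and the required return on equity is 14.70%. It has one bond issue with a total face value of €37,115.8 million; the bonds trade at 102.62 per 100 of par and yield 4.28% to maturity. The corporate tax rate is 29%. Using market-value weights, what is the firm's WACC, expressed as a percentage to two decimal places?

Market value of equity E = 182.88 × 179.5m = 32826.96m. Market value of debt D = 37115.8m × 102.62/100 = 38088.23396m.
Total capital V = 32826.96 + 38088.23396 = 70915.19396.
Equity: weight = 32826.96/70915.19396 = 0.4629; cost = 14.7%.
Bonds outstanding: weight = 38088.23396/70915.19396 = 0.5371; after-tax cost = 4.28% × (1 − 29%) = 3.0388%.
WACC = 0.4629 × 14.7000% + 0.5371 × 3.0388% = 8.4368%.

8.44%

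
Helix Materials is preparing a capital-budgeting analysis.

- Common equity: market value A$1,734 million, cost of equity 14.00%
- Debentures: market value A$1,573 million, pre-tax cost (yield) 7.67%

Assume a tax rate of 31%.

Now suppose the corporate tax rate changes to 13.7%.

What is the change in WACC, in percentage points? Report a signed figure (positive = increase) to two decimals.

+0.63 pp

Current WACC:
Total capital V = 1734 + 1573 = 3307.
Equity: weight = 1734/3307 = 0.5243; cost = 14%.
Debentures: weight = 1573/3307 = 0.4757; after-tax cost = 7.67% × (1 − 31%) = 5.2923%.
WACC = 0.5243 × 14.0000% + 0.4757 × 5.2923% = 9.8581%.
After the change:
Total capital V = 1734 + 1573 = 3307.
Equity: weight = 1734/3307 = 0.5243; cost = 14%.
Debentures: weight = 1573/3307 = 0.4757; after-tax cost = 7.67% × (1 − 13.7%) = 6.6192%.
WACC = 0.5243 × 14.0000% + 0.4757 × 6.6192% = 10.4893%.
Change in WACC = 10.4893% − 9.8581% = 0.6312 pp.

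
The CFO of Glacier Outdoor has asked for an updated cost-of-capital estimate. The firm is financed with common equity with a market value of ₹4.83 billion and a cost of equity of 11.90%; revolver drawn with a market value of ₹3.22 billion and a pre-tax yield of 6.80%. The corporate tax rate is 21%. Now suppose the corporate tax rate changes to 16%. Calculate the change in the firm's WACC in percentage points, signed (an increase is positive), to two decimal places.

+0.14 pp

Current WACC:
Total capital V = 4.83 + 3.22 = 8.05.
Equity: weight = 4.83/8.05 = 0.6000; cost = 11.9%.
Revolver drawn: weight = 3.22/8.05 = 0.4000; after-tax cost = 6.8% × (1 − 21%) = 5.3720%.
WACC = 0.6000 × 11.9000% + 0.4000 × 5.3720% = 9.2888%.
After the change:
Total capital V = 4.83 + 3.22 = 8.05.
Equity: weight = 4.83/8.05 = 0.6000; cost = 11.9%.
Revolver drawn: weight = 3.22/8.05 = 0.4000; after-tax cost = 6.8% × (1 − 16%) = 5.7120%.
WACC = 0.6000 × 11.9000% + 0.4000 × 5.7120% = 9.4248%.
Change in WACC = 9.4248% − 9.2888% = 0.1360 pp.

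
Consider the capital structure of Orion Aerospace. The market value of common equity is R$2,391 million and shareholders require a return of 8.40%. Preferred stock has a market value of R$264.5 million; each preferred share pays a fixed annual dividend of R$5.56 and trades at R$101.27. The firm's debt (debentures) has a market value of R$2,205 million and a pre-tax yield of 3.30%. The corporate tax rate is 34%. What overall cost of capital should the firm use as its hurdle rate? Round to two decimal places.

Cost of preferred: Rp = 5.56 / 101.27 = 5.4903%.
Total capital V = 2391 + 264.5 + 2205 = 4860.5.
Equity: weight = 2391/4860.5 = 0.4919; cost = 8.4%.
Preferred: weight = 264.5/4860.5 = 0.0544; cost = 5.4903%.
Debentures: weight = 2205/4860.5 = 0.4537; after-tax cost = 3.3% × (1 − 34%) = 2.1780%.
WACC = 0.4919 × 8.4000% + 0.0544 × 5.4903% + 0.4537 × 2.1780% = 5.4190%.

5.42%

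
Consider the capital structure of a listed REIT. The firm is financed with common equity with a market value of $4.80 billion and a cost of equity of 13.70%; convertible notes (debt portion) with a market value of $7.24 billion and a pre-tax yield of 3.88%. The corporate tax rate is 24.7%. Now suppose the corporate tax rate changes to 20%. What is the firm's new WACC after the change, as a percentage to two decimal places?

7.33%

After the change:
Total capital V = 4.8 + 7.24 = 12.04.
Equity: weight = 4.8/12.04 = 0.3987; cost = 13.7%.
Convertible notes (debt portion): weight = 7.24/12.04 = 0.6013; after-tax cost = 3.88% × (1 − 20%) = 3.1040%.
WACC = 0.3987 × 13.7000% + 0.6013 × 3.1040% = 7.3283%.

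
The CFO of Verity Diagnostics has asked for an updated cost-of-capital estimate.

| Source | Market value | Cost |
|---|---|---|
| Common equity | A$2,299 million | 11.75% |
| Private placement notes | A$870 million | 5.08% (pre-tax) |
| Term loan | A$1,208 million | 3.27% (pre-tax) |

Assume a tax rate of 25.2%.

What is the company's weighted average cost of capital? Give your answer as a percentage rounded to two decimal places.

7.60%

Total capital V = 2299 + 870 + 1208 = 4377.
Equity: weight = 2299/4377 = 0.5252; cost = 11.75%.
Private placement notes: weight = 870/4377 = 0.1988; after-tax cost = 5.08% × (1 − 25.2%) = 3.7998%.
Term loan: weight = 1208/4377 = 0.2760; after-tax cost = 3.27% × (1 − 25.2%) = 2.4460%.
WACC = 0.5252 × 11.7500% + 0.1988 × 3.7998% + 0.2760 × 2.4460% = 7.6020%.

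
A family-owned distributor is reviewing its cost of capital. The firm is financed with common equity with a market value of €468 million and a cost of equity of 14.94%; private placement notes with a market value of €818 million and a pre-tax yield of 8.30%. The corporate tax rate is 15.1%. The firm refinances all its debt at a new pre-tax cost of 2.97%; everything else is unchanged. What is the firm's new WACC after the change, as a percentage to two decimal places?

7.04%

After the change:
Total capital V = 468 + 818 = 1286.
Equity: weight = 468/1286 = 0.3639; cost = 14.94%.
Private placement notes: weight = 818/1286 = 0.6361; after-tax cost = 2.97% × (1 − 15.1%) = 2.5215%.
WACC = 0.3639 × 14.9400% + 0.6361 × 2.5215% = 7.0408%.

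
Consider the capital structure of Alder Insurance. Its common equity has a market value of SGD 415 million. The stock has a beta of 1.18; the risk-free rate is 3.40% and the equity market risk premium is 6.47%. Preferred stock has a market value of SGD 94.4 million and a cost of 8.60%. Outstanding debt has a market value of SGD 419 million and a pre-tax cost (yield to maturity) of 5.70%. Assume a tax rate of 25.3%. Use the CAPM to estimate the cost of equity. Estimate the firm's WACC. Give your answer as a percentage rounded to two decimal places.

7.73%

Cost of equity via CAPM: Re = 3.4% + 1.18 × 6.47% = 11.0346%.
Total capital V = 415 + 94.4 + 419 = 928.4.
Equity: weight = 415/928.4 = 0.4470; cost = 11.0346%.
Preferred: weight = 94.4/928.4 = 0.1017; cost = 8.6%.
Debt: weight = 419/928.4 = 0.4513; after-tax cost = 5.7% × (1 − 25.3%) = 4.2579%.
WACC = 0.4470 × 11.0346% + 0.1017 × 8.6000% + 0.4513 × 4.2579% = 7.7286%.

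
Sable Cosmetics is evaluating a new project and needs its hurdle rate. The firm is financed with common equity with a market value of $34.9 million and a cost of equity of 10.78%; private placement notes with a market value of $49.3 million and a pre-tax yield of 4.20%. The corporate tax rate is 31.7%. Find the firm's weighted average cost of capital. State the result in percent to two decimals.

6.15%

Total capital V = 34.9 + 49.3 = 84.2.
Equity: weight = 34.9/84.2 = 0.4145; cost = 10.78%.
Private placement notes: weight = 49.3/84.2 = 0.5855; after-tax cost = 4.2% × (1 − 31.7%) = 2.8686%.
WACC = 0.4145 × 10.7800% + 0.5855 × 2.8686% = 6.1478%.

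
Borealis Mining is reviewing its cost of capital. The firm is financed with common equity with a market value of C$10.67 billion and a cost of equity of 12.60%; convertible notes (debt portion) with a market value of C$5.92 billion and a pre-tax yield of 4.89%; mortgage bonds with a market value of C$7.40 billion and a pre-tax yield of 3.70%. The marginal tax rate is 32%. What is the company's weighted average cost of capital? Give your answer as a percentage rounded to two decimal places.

Total capital V = 10.67 + 5.92 + 7.4 = 23.99.
Equity: weight = 10.67/23.99 = 0.4448; cost = 12.6%.
Convertible notes (debt portion): weight = 5.92/23.99 = 0.2468; after-tax cost = 4.89% × (1 − 32%) = 3.3252%.
Mortgage bonds: weight = 7.4/23.99 = 0.3085; after-tax cost = 3.7% × (1 − 32%) = 2.5160%.
WACC = 0.4448 × 12.6000% + 0.2468 × 3.3252% + 0.3085 × 2.5160% = 7.2007%.

7.20%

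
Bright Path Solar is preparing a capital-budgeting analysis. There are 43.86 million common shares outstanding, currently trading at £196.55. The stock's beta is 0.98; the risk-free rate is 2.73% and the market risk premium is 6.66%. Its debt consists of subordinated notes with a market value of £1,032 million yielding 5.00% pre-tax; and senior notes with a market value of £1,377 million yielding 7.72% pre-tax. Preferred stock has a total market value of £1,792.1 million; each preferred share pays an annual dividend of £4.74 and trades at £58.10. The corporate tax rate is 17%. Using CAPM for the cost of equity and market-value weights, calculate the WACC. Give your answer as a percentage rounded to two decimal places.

Cost of equity via CAPM: Re = 2.73% + 0.98 × 6.66% = 9.2568%.
Cost of preferred: Rp = 4.74 / 58.1 = 8.1583%.
Market value of equity E = 196.55 × 43.86m = 8620.683m.
Total capital V = 8620.683 + 1792.1 + 1032 + 1377 = 12821.783.
Equity: weight = 8620.683/12821.783 = 0.6723; cost = 9.2568%.
Preferred: weight = 1792.1/12821.783 = 0.1398; cost = 8.1583%.
Subordinated notes: weight = 1032/12821.783 = 0.0805; after-tax cost = 5% × (1 − 17%) = 4.1500%.
Senior notes: weight = 1377/12821.783 = 0.1074; after-tax cost = 7.72% × (1 − 17%) = 6.4076%.
WACC = 0.6723 × 9.2568% + 0.1398 × 8.1583% + 0.0805 × 4.1500% + 0.1074 × 6.4076% = 8.3862%.

8.39%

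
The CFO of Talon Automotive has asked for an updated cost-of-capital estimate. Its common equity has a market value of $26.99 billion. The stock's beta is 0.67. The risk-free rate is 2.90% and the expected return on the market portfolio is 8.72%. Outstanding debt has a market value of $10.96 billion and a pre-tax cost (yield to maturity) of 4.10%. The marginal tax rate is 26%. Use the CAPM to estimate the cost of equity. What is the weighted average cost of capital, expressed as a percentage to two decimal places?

5.71%

Market risk premium = 8.72% − 2.9% = 5.82%.
Cost of equity via CAPM: Re = 2.9% + 0.67 × 5.82% = 6.7994%.
Total capital V = 26.99 + 10.96 = 37.95.
Equity: weight = 26.99/37.95 = 0.7112; cost = 6.7994%.
Debt: weight = 10.96/37.95 = 0.2888; after-tax cost = 4.1% × (1 − 26%) = 3.0340%.
WACC = 0.7112 × 6.7994% + 0.2888 × 3.0340% = 5.7119%.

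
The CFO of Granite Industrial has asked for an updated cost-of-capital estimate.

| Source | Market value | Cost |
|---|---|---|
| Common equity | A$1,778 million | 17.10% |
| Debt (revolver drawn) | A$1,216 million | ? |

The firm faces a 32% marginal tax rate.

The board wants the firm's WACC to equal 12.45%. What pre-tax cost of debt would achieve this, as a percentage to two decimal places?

8.31%

Total capital V = 1778 + 1216 = 2994.
Equity weight = 1778/2994 = 0.5939.
Revolver drawn weight = 1216/2994 = 0.4061.
Equity contribution = 0.5939 × 17.1% = 10.1549%.
Remaining for debt = 12.45% − 10.1549% = 2.2951%.
Rd × (1 − 32%) × 0.4061 = 2.2951%  ⇒  Rd = 8.3102%.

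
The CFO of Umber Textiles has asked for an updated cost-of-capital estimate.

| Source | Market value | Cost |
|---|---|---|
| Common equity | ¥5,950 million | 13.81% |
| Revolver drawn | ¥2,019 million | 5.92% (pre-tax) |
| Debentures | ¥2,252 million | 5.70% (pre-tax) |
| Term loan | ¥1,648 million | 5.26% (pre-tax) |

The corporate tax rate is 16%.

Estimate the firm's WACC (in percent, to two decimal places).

9.29%

Total capital V = 5950 + 2019 + 2252 + 1648 = 11869.
Equity: weight = 5950/11869 = 0.5013; cost = 13.81%.
Revolver drawn: weight = 2019/11869 = 0.1701; after-tax cost = 5.92% × (1 − 16%) = 4.9728%.
Debentures: weight = 2252/11869 = 0.1897; after-tax cost = 5.7% × (1 − 16%) = 4.7880%.
Term loan: weight = 1648/11869 = 0.1388; after-tax cost = 5.26% × (1 − 16%) = 4.4184%.
WACC = 0.5013 × 13.8100% + 0.1701 × 4.9728% + 0.1897 × 4.7880% + 0.1388 × 4.4184% = 9.2909%.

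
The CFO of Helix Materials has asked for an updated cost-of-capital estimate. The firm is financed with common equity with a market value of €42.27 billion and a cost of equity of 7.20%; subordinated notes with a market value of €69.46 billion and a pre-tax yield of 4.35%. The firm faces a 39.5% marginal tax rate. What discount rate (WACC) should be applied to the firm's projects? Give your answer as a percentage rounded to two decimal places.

4.36%

Total capital V = 42.27 + 69.46 = 111.73.
Equity: weight = 42.27/111.73 = 0.3783; cost = 7.2%.
Subordinated notes: weight = 69.46/111.73 = 0.6217; after-tax cost = 4.35% × (1 − 39.5%) = 2.6317%.
WACC = 0.3783 × 7.2000% + 0.6217 × 2.6317% = 4.3600%.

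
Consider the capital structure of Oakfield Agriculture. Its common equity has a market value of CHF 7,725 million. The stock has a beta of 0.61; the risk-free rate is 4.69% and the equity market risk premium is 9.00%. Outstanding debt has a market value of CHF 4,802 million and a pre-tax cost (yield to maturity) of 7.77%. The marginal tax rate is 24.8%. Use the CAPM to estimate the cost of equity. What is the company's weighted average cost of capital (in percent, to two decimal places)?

8.52%

Cost of equity via CAPM: Re = 4.69% + 0.61 × 9.0% = 10.1800%.
Total capital V = 7725 + 4802 = 12527.
Equity: weight = 7725/12527 = 0.6167; cost = 10.18%.
Debt: weight = 4802/12527 = 0.3833; after-tax cost = 7.77% × (1 − 24.8%) = 5.8430%.
WACC = 0.6167 × 10.1800% + 0.3833 × 5.8430% = 8.5175%.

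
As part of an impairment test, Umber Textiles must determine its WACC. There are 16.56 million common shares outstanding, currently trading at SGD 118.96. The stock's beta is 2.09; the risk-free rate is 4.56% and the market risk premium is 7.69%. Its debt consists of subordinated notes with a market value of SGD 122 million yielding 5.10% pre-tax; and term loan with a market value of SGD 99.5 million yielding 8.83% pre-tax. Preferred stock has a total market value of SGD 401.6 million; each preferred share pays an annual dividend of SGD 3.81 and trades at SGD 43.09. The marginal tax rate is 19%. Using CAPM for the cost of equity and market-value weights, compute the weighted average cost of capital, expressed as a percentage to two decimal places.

Cost of equity via CAPM: Re = 4.56% + 2.09 × 7.69% = 20.6321%.
Cost of preferred: Rp = 3.81 / 43.09 = 8.8420%.
Market value of equity E = 118.96 × 16.56m = 1969.9776m.
Total capital V = 1969.9776 + 401.6 + 122 + 99.5 = 2593.0776.
Equity: weight = 1969.9776/2593.0776 = 0.7597; cost = 20.6321%.
Preferred: weight = 401.6/2593.0776 = 0.1549; cost = 8.842%.
Subordinated notes: weight = 122/2593.0776 = 0.0470; after-tax cost = 5.1% × (1 − 19%) = 4.1310%.
Term loan: weight = 99.5/2593.0776 = 0.0384; after-tax cost = 8.83% × (1 − 19%) = 7.1523%.
WACC = 0.7597 × 20.6321% + 0.1549 × 8.8420% + 0.0470 × 4.1310% + 0.0384 × 7.1523% = 17.5125%.

17.51%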